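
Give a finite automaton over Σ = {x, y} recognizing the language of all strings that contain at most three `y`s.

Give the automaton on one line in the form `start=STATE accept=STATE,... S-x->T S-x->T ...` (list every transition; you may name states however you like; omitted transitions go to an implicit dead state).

Only the number of `y`s matters, and only up to 4. Make a chain s0 → s1 → s2 → s3 → s4 advanced by each `y` (with s4 absorbing); every other symbol self-loops. The accepting set is {s0, s1, s2, s3}.
With 5 states:
        x   y  
>* s0   s0  s1 
 * s1   s1  s2 
 * s2   s2  s3 
 * s3   s3  s4 
   s4   s4  s4 
(> = start, * = accepting)

start=s0 accept=s0,s1,s2,s3 s0-x->s0 s0-y->s1 s1-x->s1 s1-y->s2 s2-x->s2 s2-y->s3 s3-x->s3 s3-y->s4 s4-x->s4 s4-y->s4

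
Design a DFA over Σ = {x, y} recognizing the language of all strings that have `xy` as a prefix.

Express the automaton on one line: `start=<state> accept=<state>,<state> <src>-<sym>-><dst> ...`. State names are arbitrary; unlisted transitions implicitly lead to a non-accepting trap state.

start=q0 accept=q2 q0-x->q1 q0-y->q3 q1-x->q3 q1-y->q2 q2-x->q2 q2-y->q2 q3-x->q3 q3-y->q3

Check the first 2 symbols one by one: q0 through q1 record how many have matched `xy` so far; any wrong symbol goes to the dead state q3. After all 2 match we enter the accepting sink q2.
        x   y  
>  q0   q1  q3 
   q1   q3  q2 
 * q2   q2  q2 
   q3   q3  q3 
(> = start, * = accepting)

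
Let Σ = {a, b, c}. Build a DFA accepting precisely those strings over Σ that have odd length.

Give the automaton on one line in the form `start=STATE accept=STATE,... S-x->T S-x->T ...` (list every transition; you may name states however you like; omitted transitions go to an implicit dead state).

start=S0 accept=S1 S0-a->S1 S0-b->S1 S0-c->S1 S1-a->S0 S1-b->S0 S1-c->S0

Count input length modulo 2: every symbol advances one step around the cycle S0 → S1 → S0. Accept at S1.
A 2-state machine:
        a   b   c  
>  S0   S1  S1  S1 
 * S1   S0  S0  S0 
(> = start, * = accepting)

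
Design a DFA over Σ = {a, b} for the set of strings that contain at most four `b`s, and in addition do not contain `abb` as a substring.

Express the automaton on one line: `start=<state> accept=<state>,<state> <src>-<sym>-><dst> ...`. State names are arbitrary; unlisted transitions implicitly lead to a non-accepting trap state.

Build one automaton per condition and run them in lockstep. The first has 6 states tracking the count of `b`s, saturating at 5; the second has 4 states tracking partial matches of the forbidden pattern `abb`. A product state is a pair (one from each), accepting exactly when both do.
A 21-state machine:
          a    b  
>* S0     S1   S2 
 * S1     S1   S3 
 * S2     S4   S5 
 * S3     S4   S6 
 * S4     S4   S7 
 * S5     S8   S9 
   S6     S6  S10 
 * S7     S8  S10 
 * S8     S8  S11 
 * S9    S12  S13 
   S10   S10  S14 
 * S11   S12  S14 
 * S12   S12  S15 
 * S13   S16  S17 
   S14   S14  S18 
 * S15   S16  S18 
 * S16   S16  S19 
   S17   S20  S17 
   S18   S18  S18 
   S19   S20  S18 
   S20   S20  S19 
(> = start, * = accepting)

start=S0 accept=S0,S1,S2,S3,S4,S5,S7,S8,S9,S11,S12,S13,S15,S16 S0-a->S1 S0-b->S2 S1-a->S1 S1-b->S3 S2-a->S4 S2-b->S5 S3-a->S4 S3-b->S6 S4-a->S4 S4-b->S7 S5-a->S8 S5-b->S9 S6-a->S6 S6-b->S10 S7-a->S8 S7-b->S10 S8-a->S8 S8-b->S11 S9-a->S12 S9-b->S13 S10-a->S10 S10-b->S14 S11-a->S12 S11-b->S14 S12-a->S12 S12-b->S15 S13-a->S16 S13-b->S17 S14-a->S14 S14-b->S18 S15-a->S16 S15-b->S18 S16-a->S16 S16-b->S19 S17-a->S20 S17-b->S17 S18-a->S18 S18-b->S18 S19-a->S20 S19-b->S18 S20-a->S20 S20-b->S19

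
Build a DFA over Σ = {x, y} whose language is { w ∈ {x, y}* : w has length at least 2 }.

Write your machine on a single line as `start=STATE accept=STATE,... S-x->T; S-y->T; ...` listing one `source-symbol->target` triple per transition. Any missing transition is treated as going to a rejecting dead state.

Count input length up to 3: every symbol moves from A toward D, which means 'more than 2' and absorbs. Accept from {C, D}.
4 states suffice.
       x  y 
>  A   B  B 
   B   C  C 
 * C   D  D 
 * D   D  D 
(> = start, * = accepting)

start=A; accept=C,D; A-x->B; A-y->B; B-x->C; B-y->C; C-x->D; C-y->D; D-x->D; D-y->D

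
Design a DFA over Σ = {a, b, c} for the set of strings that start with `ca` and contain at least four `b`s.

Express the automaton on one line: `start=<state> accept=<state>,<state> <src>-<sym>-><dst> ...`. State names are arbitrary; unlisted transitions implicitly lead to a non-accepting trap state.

start=S0 accept=S7 S0-a->S1 S0-b->S1 S0-c->S2 S1-a->S1 S1-b->S1 S1-c->S1 S2-a->S3 S2-b->S1 S2-c->S1 S3-a->S3 S3-b->S4 S3-c->S3 S4-a->S4 S4-b->S5 S4-c->S4 S5-a->S5 S5-b->S6 S5-c->S5 S6-a->S6 S6-b->S7 S6-c->S6 S7-a->S7 S7-b->S7 S7-c->S7

Build one automaton per condition and run them in lockstep. The first has 4 states tracking whether the input so far still matches the prefix `ca`; the second has 6 states tracking the count of `b`s, saturating at 5. A product state is a pair (one from each), accepting exactly when both do. After merging equivalent states the machine shrinks.
8 states suffice.
        a   b   c  
>  S0   S1  S1  S2 
   S1   S1  S1  S1 
   S2   S3  S1  S1 
   S3   S3  S4  S3 
   S4   S4  S5  S4 
   S5   S5  S6  S5 
   S6   S6  S7  S6 
 * S7   S7  S7  S7 
(> = start, * = accepting)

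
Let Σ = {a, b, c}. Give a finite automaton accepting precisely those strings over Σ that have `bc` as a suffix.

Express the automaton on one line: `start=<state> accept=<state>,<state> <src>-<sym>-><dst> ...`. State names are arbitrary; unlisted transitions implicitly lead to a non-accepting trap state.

Let each state record the length of the longest suffix of the input read so far that is also a prefix of `bc`. s1 means the last symbol is `b`; s2 means the last 2 symbols are `bc`. Accept only at s2, where the string currently ends in `bc`.
With 3 states:
        a   b   c  
>  s0   s0  s1  s0 
   s1   s0  s1  s2 
 * s2   s0  s1  s0 
(> = start, * = accepting)

start=s0 accept=s2 s0-a->s0 s0-b->s1 s0-c->s0 s1-a->s0 s1-b->s1 s1-c->s2 s2-a->s0 s2-b->s1 s2-c->s0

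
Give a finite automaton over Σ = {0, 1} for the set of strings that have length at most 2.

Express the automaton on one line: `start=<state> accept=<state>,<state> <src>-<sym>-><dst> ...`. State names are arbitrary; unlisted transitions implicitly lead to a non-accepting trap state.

start=S0 accept=S0,S1,S2 S0-0->S1 S0-1->S1 S1-0->S2 S1-1->S2 S2-0->S3 S2-1->S3 S3-0->S3 S3-1->S3

Count input length up to 3: every symbol moves from S0 toward S3, which means 'more than 2' and absorbs. Accept from {S0, S1, S2}.
A 4-state machine:
        0   1  
>* S0   S1  S1 
 * S1   S2  S2 
 * S2   S3  S3 
   S3   S3  S3 
(> = start, * = accepting)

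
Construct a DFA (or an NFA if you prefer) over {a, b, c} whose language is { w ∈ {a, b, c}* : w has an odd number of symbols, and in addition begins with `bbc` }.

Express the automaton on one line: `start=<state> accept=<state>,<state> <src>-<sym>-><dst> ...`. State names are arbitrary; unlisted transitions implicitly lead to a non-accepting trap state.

start=q0 accept=q5 q0-a->q1 q0-b->q2 q0-c->q1 q1-a->q3 q1-b->q3 q1-c->q3 q2-a->q3 q2-b->q4 q2-c->q3 q3-a->q1 q3-b->q1 q3-c->q1 q4-a->q1 q4-b->q1 q4-c->q5 q5-a->q6 q5-b->q6 q5-c->q6 q6-a->q5 q6-b->q5 q6-c->q5

Handle the two conditions separately and then intersect. The first has 2 states tracking the input length modulo 2; the second has 5 states tracking whether the input so far still matches the prefix `bbc`. A product state is a pair (one from each), accepting exactly when both do.
With 7 states:
        a   b   c  
>  q0   q1  q2  q1 
   q1   q3  q3  q3 
   q2   q3  q4  q3 
   q3   q1  q1  q1 
   q4   q1  q1  q5 
 * q5   q6  q6  q6 
   q6   q5  q5  q5 
(> = start, * = accepting)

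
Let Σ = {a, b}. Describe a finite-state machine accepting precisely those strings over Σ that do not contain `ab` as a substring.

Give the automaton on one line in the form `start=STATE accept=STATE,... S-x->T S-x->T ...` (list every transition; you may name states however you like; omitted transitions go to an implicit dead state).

This is the complement of 'contains `ab`'. Use the same substring-matching states — q0 through q2 holding how much of `ab` has just been matched — but flip the accepting set: everything except the trap q2 accepts.
With 3 states:
        a   b  
>* q0   q1  q0 
 * q1   q1  q2 
   q2   q2  q2 
(> = start, * = accepting)

start=q0 accept=q0,q1 q0-a->q1 q0-b->q0 q1-a->q1 q1-b->q2 q2-a->q2 q2-b->q2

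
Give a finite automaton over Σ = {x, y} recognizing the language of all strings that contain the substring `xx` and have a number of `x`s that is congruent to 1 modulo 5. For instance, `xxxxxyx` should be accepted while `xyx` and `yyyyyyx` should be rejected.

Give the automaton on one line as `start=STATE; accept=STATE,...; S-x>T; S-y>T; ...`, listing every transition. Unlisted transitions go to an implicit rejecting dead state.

Run two small machines in parallel and take their product. The first has 3 states tracking whether and how much of `xx` has been seen; the second has 5 states tracking the count of `x`s modulo 5. A product state is a pair (one from each), accepting exactly when both do.
15 states suffice.
          x    y  
>  q0     q1   q0 
   q1     q2   q3 
   q2     q4   q2 
   q3     q5   q3 
   q4     q6   q4 
   q5     q4   q7 
   q6     q8   q6 
   q7     q9   q7 
   q8    q10   q8 
   q9     q6  q11 
 * q10    q2  q10 
   q11   q12  q11 
   q12    q8  q13 
   q13   q14  q13 
   q14   q10   q0 
(> = start, * = accepting)

start=q0; accept=q10; q0-x>q1; q0-y>q0; q1-x>q2; q1-y>q3; q2-x>q4; q2-y>q2; q3-x>q5; q3-y>q3; q4-x>q6; q4-y>q4; q5-x>q4; q5-y>q7; q6-x>q8; q6-y>q6; q7-x>q9; q7-y>q7; q8-x>q10; q8-y>q8; q9-x>q6; q9-y>q11; q10-x>q2; q10-y>q10; q11-x>q12; q11-y>q11; q12-x>q8; q12-y>q13; q13-x>q14; q13-y>q13; q14-x>q10; q14-y>q0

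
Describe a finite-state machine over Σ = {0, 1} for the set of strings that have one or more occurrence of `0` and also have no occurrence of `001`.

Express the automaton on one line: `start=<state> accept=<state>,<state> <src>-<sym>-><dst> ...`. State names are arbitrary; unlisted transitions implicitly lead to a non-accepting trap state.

Run two small machines in parallel and take their product. One (3 states) tracks the count of `0`s, saturating at 2; the other (4 states) tracks partial matches of the forbidden pattern `001`. Each combined state is a pair, one component from each; accept when both components accept. Equivalent product states are then merged.
5 states suffice.
        0   1  
>  q0   q1  q0 
 * q1   q2  q3 
 * q2   q2  q4 
 * q3   q1  q3 
   q4   q4  q4 
(> = start, * = accepting)

start=q0 accept=q1,q2,q3 q0-0->q1 q0-1->q0 q1-0->q2 q1-1->q3 q2-0->q2 q2-1->q4 q3-0->q1 q3-1->q3 q4-0->q4 q4-1->q4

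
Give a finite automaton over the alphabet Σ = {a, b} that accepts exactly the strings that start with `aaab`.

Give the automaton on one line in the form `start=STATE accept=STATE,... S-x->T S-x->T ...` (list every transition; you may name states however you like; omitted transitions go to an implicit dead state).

start=q0 accept=q4 q0-a->q1 q0-b->q5 q1-a->q2 q1-b->q5 q2-a->q3 q2-b->q5 q3-a->q5 q3-b->q4 q4-a->q4 q4-b->q4 q5-a->q5 q5-b->q5

Check the first 4 symbols one by one: q0 through q3 record how many have matched `aaab` so far; any wrong symbol goes to the dead state q5. After all 4 match we enter the accepting sink q4.
        a   b  
>  q0   q1  q5 
   q1   q2  q5 
   q2   q3  q5 
   q3   q5  q4 
 * q4   q4  q4 
   q5   q5  q5 
(> = start, * = accepting)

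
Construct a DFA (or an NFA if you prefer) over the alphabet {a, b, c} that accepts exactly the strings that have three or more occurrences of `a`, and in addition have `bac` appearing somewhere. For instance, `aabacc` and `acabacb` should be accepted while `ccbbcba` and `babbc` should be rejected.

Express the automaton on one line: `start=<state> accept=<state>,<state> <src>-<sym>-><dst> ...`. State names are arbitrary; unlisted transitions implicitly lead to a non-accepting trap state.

Build one automaton per condition and run them in lockstep. One (5 states) tracks the count of `a`s, saturating at 4; the other (4 states) tracks whether and how much of `bac` has been seen. Each combined state is a pair, one component from each; accept when both components accept.
With 18 states:
          a    b    c  
>  q0     q1   q2   q0 
   q1     q3   q4   q1 
   q2     q5   q2   q0 
   q3     q6   q7   q3 
   q4     q8   q4   q1 
   q5     q3   q4   q9 
   q6    q10  q11   q6 
   q7    q12   q7   q3 
   q8     q6   q7  q13 
   q9    q13   q9   q9 
   q10   q10  q14  q10 
   q11   q15  q11   q6 
   q12   q10  q11  q16 
   q13   q16  q13  q13 
   q14   q15  q14  q10 
   q15   q10  q14  q17 
 * q16   q17  q16  q16 
 * q17   q17  q17  q17 
(> = start, * = accepting)

start=q0 accept=q16,q17 q0-a->q1 q0-b->q2 q0-c->q0 q1-a->q3 q1-b->q4 q1-c->q1 q2-a->q5 q2-b->q2 q2-c->q0 q3-a->q6 q3-b->q7 q3-c->q3 q4-a->q8 q4-b->q4 q4-c->q1 q5-a->q3 q5-b->q4 q5-c->q9 q6-a->q10 q6-b->q11 q6-c->q6 q7-a->q12 q7-b->q7 q7-c->q3 q8-a->q6 q8-b->q7 q8-c->q13 q9-a->q13 q9-b->q9 q9-c->q9 q10-a->q10 q10-b->q14 q10-c->q10 q11-a->q15 q11-b->q11 q11-c->q6 q12-a->q10 q12-b->q11 q12-c->q16 q13-a->q16 q13-b->q13 q13-c->q13 q14-a->q15 q14-b->q14 q14-c->q10 q15-a->q10 q15-b->q14 q15-c->q17 q16-a->q17 q16-b->q16 q16-c->q16 q17-a->q17 q17-b->q17 q17-c->q17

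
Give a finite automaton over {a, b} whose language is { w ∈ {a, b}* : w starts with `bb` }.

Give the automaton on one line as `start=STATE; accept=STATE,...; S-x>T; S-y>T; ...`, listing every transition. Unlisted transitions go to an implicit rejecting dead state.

Check the first 2 symbols one by one: s0 through s1 record how many have matched `bb` so far; any wrong symbol goes to the dead state s3. After all 2 match we enter the accepting sink s2.
4 states suffice.
        a   b  
>  s0   s3  s1 
   s1   s3  s2 
 * s2   s2  s2 
   s3   s3  s3 
(> = start, * = accepting)

start=s0; accept=s2; s0-a>s3; s0-b>s1; s1-a>s3; s1-b>s2; s2-a>s2; s2-b>s2; s3-a>s3; s3-b>s3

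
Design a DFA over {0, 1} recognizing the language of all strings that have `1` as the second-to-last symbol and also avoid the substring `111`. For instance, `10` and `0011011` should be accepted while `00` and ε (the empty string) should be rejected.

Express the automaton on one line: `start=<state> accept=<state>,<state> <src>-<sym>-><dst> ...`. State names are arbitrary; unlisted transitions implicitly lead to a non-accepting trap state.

start=S0 accept=S2,S3 S0-0->S0 S0-1->S1 S1-0->S2 S1-1->S3 S2-0->S0 S2-1->S1 S3-0->S2 S3-1->S4 S4-0->S4 S4-1->S4

Build one automaton per condition and run them in lockstep. The first has 7 states tracking the last 2 symbols read; the second has 4 states tracking partial matches of the forbidden pattern `111`. A product state is a pair (one from each), accepting exactly when both do. Minimizing collapses redundant product states.
        0   1  
>  S0   S0  S1 
   S1   S2  S3 
 * S2   S0  S1 
 * S3   S2  S4 
   S4   S4  S4 
(> = start, * = accepting)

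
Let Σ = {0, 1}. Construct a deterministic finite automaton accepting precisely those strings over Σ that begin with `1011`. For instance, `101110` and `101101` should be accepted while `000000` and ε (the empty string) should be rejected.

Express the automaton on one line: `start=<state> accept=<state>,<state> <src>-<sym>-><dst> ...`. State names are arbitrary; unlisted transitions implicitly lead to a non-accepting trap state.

start=A accept=E A-0->F A-1->B B-0->C B-1->F C-0->F C-1->D D-0->F D-1->E E-0->E E-1->E F-0->F F-1->F

Walk along `1011` while the input agrees: from A take `1` to B, and so on. Any deviation drops to the rejecting sink F. Once E is reached the prefix is confirmed and every continuation is accepted.
       0  1 
>  A   F  B 
   B   C  F 
   C   F  D 
   D   F  E 
 * E   E  E 
   F   F  F 
(> = start, * = accepting)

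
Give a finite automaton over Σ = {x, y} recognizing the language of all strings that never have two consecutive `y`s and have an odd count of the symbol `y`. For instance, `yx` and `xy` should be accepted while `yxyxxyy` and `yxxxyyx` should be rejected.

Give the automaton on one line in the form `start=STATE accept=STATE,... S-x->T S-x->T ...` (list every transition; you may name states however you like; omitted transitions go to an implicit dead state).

Handle the two conditions separately and then intersect. One (3 states) tracks partial matches of the forbidden pattern `yy`; the other (2 states) tracks the count of `y`s modulo 2. Each combined state is a pair, one component from each; accept when both components accept. Equivalent product states are then merged.
5 states suffice.
       x  y 
>  A   A  B 
 * B   C  D 
 * C   C  E 
   D   D  D 
   E   A  D 
(> = start, * = accepting)

start=A accept=B,C A-x->A A-y->B B-x->C B-y->D C-x->C C-y->E D-x->D D-y->D E-x->A E-y->D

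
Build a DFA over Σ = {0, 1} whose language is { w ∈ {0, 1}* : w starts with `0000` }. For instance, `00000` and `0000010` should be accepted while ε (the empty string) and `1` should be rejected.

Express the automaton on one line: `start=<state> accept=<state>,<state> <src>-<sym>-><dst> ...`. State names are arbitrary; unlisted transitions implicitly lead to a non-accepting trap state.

Check the first 4 symbols one by one: q0 through q3 record how many have matched `0000` so far; any wrong symbol goes to the dead state q5. After all 4 match we enter the accepting sink q4.
With 6 states:
        0   1  
>  q0   q1  q5 
   q1   q2  q5 
   q2   q3  q5 
   q3   q4  q5 
 * q4   q4  q4 
   q5   q5  q5 
(> = start, * = accepting)

start=q0 accept=q4 q0-0->q1 q0-1->q5 q1-0->q2 q1-1->q5 q2-0->q3 q2-1->q5 q3-0->q4 q3-1->q5 q4-0->q4 q4-1->q4 q5-0->q5 q5-1->q5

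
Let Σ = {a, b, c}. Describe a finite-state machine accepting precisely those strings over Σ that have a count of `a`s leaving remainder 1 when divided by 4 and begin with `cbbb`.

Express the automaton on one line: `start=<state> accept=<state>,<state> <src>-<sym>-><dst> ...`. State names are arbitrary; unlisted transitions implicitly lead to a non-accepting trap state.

start=q0 accept=q6 q0-a->q1 q0-b->q1 q0-c->q2 q1-a->q1 q1-b->q1 q1-c->q1 q2-a->q1 q2-b->q3 q2-c->q1 q3-a->q1 q3-b->q4 q3-c->q1 q4-a->q1 q4-b->q5 q4-c->q1 q5-a->q6 q5-b->q5 q5-c->q5 q6-a->q7 q6-b->q6 q6-c->q6 q7-a->q8 q7-b->q7 q7-c->q7 q8-a->q5 q8-b->q8 q8-c->q8

Build one automaton per condition and run them in lockstep. One (4 states) tracks the count of `a`s modulo 4; the other (6 states) tracks whether the input so far still matches the prefix `cbbb`. Each combined state is a pair, one component from each; accept when both components accept. After merging equivalent states the machine shrinks.
9 states suffice.
        a   b   c  
>  q0   q1  q1  q2 
   q1   q1  q1  q1 
   q2   q1  q3  q1 
   q3   q1  q4  q1 
   q4   q1  q5  q1 
   q5   q6  q5  q5 
 * q6   q7  q6  q6 
   q7   q8  q7  q7 
   q8   q5  q8  q8 
(> = start, * = accepting)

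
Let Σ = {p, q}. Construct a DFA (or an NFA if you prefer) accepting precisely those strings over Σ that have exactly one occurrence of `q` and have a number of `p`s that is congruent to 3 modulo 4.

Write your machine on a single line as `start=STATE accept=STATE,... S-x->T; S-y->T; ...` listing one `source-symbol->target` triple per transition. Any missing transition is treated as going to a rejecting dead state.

start=A; accept=I; A-p->B; A-q->C; B-p->D; B-q->E; C-p->E; C-q->F; D-p->G; D-q->H; E-p->H; E-q->F; F-p->F; F-q->F; G-p->A; G-q->I; H-p->I; H-q->F; I-p->C; I-q->F

Run two small machines in parallel and take their product. One (3 states) tracks the count of `q`s, saturating at 2; the other (4 states) tracks the count of `p`s modulo 4. Each combined state is a pair, one component from each; accept when both components accept. Minimizing collapses redundant product states.
With 9 states:
       p  q 
>  A   B  C 
   B   D  E 
   C   E  F 
   D   G  H 
   E   H  F 
   F   F  F 
   G   A  I 
   H   I  F 
 * I   C  F 
(> = start, * = accepting)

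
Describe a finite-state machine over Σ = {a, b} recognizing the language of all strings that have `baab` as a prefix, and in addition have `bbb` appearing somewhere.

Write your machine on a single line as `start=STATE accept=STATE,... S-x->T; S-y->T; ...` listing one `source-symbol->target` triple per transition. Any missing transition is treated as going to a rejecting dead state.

start=s0; accept=s8; s0-a->s1; s0-b->s2; s1-a->s1; s1-b->s1; s2-a->s3; s2-b->s1; s3-a->s4; s3-b->s1; s4-a->s1; s4-b->s5; s5-a->s6; s5-b->s7; s6-a->s6; s6-b->s5; s7-a->s6; s7-b->s8; s8-a->s8; s8-b->s8

Handle the two conditions separately and then intersect. The first has 6 states tracking whether the input so far still matches the prefix `baab`; the second has 4 states tracking whether and how much of `bbb` has been seen. A product state is a pair (one from each), accepting exactly when both do. After merging equivalent states the machine shrinks.
A 9-state machine:
        a   b  
>  s0   s1  s2 
   s1   s1  s1 
   s2   s3  s1 
   s3   s4  s1 
   s4   s1  s5 
   s5   s6  s7 
   s6   s6  s5 
   s7   s6  s8 
 * s8   s8  s8 
(> = start, * = accepting)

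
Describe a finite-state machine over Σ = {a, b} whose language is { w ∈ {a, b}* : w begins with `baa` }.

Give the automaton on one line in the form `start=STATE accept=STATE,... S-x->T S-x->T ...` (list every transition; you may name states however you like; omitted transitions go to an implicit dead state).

start=S0 accept=S3 S0-a->S4 S0-b->S1 S1-a->S2 S1-b->S4 S2-a->S3 S2-b->S4 S3-a->S3 S3-b->S3 S4-a->S4 S4-b->S4

Walk along `baa` while the input agrees: from S0 take `b` to S1, and so on. Any deviation drops to the rejecting sink S4. Once S3 is reached the prefix is confirmed and every continuation is accepted.
5 states suffice.
        a   b  
>  S0   S4  S1 
   S1   S2  S4 
   S2   S3  S4 
 * S3   S3  S3 
   S4   S4  S4 
(> = start, * = accepting)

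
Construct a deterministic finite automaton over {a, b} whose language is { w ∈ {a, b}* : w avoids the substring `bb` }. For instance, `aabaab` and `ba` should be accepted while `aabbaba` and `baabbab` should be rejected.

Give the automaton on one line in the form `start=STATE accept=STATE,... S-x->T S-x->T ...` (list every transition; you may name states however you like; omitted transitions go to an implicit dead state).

This is the complement of 'contains `bb`'. Use the same substring-matching states — q0 through q2 holding how much of `bb` has just been matched — but flip the accepting set: everything except the trap q2 accepts.
With 3 states:
        a   b  
>* q0   q0  q1 
 * q1   q0  q2 
   q2   q2  q2 
(> = start, * = accepting)

start=q0 accept=q0,q1 q0-a->q0 q0-b->q1 q1-a->q0 q1-b->q2 q2-a->q2 q2-b->q2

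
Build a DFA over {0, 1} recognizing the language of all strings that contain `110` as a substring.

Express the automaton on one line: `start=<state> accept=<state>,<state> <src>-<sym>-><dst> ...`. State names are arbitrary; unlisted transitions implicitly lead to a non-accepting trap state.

Track how much of `110` has been matched so far: state q0 is no progress, q3 is the absorbing accept state reached once `110` has occurred. Intermediate states record partial matches; on a mismatch, fall back to the longest reusable overlap.
        0   1  
>  q0   q0  q1 
   q1   q0  q2 
   q2   q3  q2 
 * q3   q3  q3 
(> = start, * = accepting)

start=q0 accept=q3 q0-0->q0 q0-1->q1 q1-0->q0 q1-1->q2 q2-0->q3 q2-1->q2 q3-0->q3 q3-1->q3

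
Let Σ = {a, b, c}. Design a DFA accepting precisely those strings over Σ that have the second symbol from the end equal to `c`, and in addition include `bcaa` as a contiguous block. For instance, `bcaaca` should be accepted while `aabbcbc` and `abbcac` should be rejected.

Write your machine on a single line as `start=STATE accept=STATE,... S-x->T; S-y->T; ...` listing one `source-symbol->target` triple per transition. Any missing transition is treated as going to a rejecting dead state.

Run two small machines in parallel and take their product. The first has 13 states tracking the last 2 symbols read; the second has 5 states tracking whether and how much of `bcaa` has been seen. A product state is a pair (one from each), accepting exactly when both do. Minimizing collapses redundant product states.
        a   b   c  
>  q0   q0  q1  q0 
   q1   q0  q1  q2 
   q2   q3  q1  q0 
   q3   q4  q1  q0 
   q4   q4  q4  q5 
   q5   q6  q6  q7 
 * q6   q4  q4  q5 
 * q7   q6  q6  q7 
(> = start, * = accepting)

start=q0; accept=q6,q7; q0-a->q0; q0-b->q1; q0-c->q0; q1-a->q0; q1-b->q1; q1-c->q2; q2-a->q3; q2-b->q1; q2-c->q0; q3-a->q4; q3-b->q1; q3-c->q0; q4-a->q4; q4-b->q4; q4-c->q5; q5-a->q6; q5-b->q6; q5-c->q7; q6-a->q4; q6-b->q4; q6-c->q5; q7-a->q6; q7-b->q6; q7-c->q7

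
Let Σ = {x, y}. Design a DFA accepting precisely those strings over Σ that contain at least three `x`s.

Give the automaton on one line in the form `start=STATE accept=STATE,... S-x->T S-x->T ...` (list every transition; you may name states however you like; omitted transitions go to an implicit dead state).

Only the number of `x`s matters, and only up to 4. Make a chain S0 → S1 → S2 → S3 → S4 advanced by each `x` (with S4 absorbing); every other symbol self-loops. The accepting set is {S3, S4}.
With 5 states:
        x   y  
>  S0   S1  S0 
   S1   S2  S1 
   S2   S3  S2 
 * S3   S4  S3 
 * S4   S4  S4 
(> = start, * = accepting)

start=S0 accept=S3,S4 S0-x->S1 S0-y->S0 S1-x->S2 S1-y->S1 S2-x->S3 S2-y->S2 S3-x->S4 S3-y->S3 S4-x->S4 S4-y->S4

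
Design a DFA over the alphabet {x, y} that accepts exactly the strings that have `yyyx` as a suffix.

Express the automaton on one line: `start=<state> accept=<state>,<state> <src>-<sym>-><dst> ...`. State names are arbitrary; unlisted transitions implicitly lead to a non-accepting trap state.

start=q0 accept=q4 q0-x->q0 q0-y->q1 q1-x->q0 q1-y->q2 q2-x->q0 q2-y->q3 q3-x->q4 q3-y->q3 q4-x->q0 q4-y->q1

Remember how much of `yyyx` the current input suffix matches. State q0 means no match yet; q1 means the last symbol is `y`; q2 means the last 2 symbols are `yy`; q3 means the last 3 symbols are `yyy`; q4 means the last 4 symbols are `yyyx`. Only q4 accepts. On a mismatch, fall back to the longest proper suffix that is still a prefix of `yyyx`.
        x   y  
>  q0   q0  q1 
   q1   q0  q2 
   q2   q0  q3 
   q3   q4  q3 
 * q4   q0  q1 
(> = start, * = accepting)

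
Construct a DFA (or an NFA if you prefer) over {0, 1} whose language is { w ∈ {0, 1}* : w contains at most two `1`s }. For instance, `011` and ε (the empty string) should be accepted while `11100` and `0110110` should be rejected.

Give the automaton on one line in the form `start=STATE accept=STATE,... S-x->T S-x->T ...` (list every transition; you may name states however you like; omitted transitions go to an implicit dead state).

Only the number of `1`s matters, and only up to 3. Make a chain A → B → C → D advanced by each `1` (with D absorbing); every other symbol self-loops. The accepting set is {A, B, C}.
4 states suffice.
       0  1 
>* A   A  B 
 * B   B  C 
 * C   C  D 
   D   D  D 
(> = start, * = accepting)

start=A accept=A,B,C A-0->A A-1->B B-0->B B-1->C C-0->C C-1->D D-0->D D-1->D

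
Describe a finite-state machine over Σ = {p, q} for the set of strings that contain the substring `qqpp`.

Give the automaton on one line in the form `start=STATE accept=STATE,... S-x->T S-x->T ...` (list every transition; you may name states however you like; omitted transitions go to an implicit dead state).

Track how much of `qqpp` has been matched so far: state A is no progress, E is the absorbing accept state reached once `qqpp` has occurred. Intermediate states record partial matches; on a mismatch, fall back to the longest reusable overlap.
With 5 states:
       p  q 
>  A   A  B 
   B   A  C 
   C   D  C 
   D   E  B 
 * E   E  E 
(> = start, * = accepting)

start=A accept=E A-p->A A-q->B B-p->A B-q->C C-p->D C-q->C D-p->E D-q->B E-p->E E-q->E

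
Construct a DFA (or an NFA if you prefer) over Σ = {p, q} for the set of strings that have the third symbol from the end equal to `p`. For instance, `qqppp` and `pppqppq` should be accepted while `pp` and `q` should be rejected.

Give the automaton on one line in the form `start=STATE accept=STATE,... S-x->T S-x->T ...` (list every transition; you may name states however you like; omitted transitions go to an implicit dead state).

A DFA must remember the last 3 symbols (since which symbol is third-to-last isn't known until the input ends). Use one state per possible window of the last ≤3 symbols; accept from those whose window starts with `p`.
          p    q  
>  s0     s1   s2 
   s1     s3   s4 
   s2     s5   s6 
   s3     s7   s8 
   s4     s9  s10 
   s5    s11  s12 
   s6    s13  s14 
 * s7     s7   s8 
 * s8     s9  s10 
 * s9    s11  s12 
 * s10   s13  s14 
   s11    s7   s8 
   s12    s9  s10 
   s13   s11  s12 
   s14   s13  s14 
(> = start, * = accepting)

start=s0 accept=s7,s8,s9,s10 s0-p->s1 s0-q->s2 s1-p->s3 s1-q->s4 s2-p->s5 s2-q->s6 s3-p->s7 s3-q->s8 s4-p->s9 s4-q->s10 s5-p->s11 s5-q->s12 s6-p->s13 s6-q->s14 s7-p->s7 s7-q->s8 s8-p->s9 s8-q->s10 s9-p->s11 s9-q->s12 s10-p->s13 s10-q->s14 s11-p->s7 s11-q->s8 s12-p->s9 s12-q->s10 s13-p->s11 s13-q->s12 s14-p->s13 s14-q->s14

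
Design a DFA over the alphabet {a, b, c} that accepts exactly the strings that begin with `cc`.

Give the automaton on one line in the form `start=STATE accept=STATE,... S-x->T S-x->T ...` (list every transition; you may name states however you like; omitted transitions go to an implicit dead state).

start=q0 accept=q2 q0-a->q3 q0-b->q3 q0-c->q1 q1-a->q3 q1-b->q3 q1-c->q2 q2-a->q2 q2-b->q2 q2-c->q2 q3-a->q3 q3-b->q3 q3-c->q3

Check the first 2 symbols one by one: q0 through q1 record how many have matched `cc` so far; any wrong symbol goes to the dead state q3. After all 2 match we enter the accepting sink q2.
With 4 states:
        a   b   c  
>  q0   q3  q3  q1 
   q1   q3  q3  q2 
 * q2   q2  q2  q2 
   q3   q3  q3  q3 
(> = start, * = accepting)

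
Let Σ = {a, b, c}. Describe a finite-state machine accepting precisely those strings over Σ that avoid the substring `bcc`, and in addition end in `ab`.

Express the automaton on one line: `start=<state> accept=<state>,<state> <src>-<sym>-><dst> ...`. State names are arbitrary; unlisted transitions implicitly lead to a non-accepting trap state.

Run two small machines in parallel and take their product. One (4 states) tracks partial matches of the forbidden pattern `bcc`; the other (3 states) tracks how much of the suffix `ab` has currently been matched. Each combined state is a pair, one component from each; accept when both components accept. Equivalent product states are then merged.
6 states suffice.
        a   b   c  
>  q0   q1  q2  q0 
   q1   q1  q3  q0 
   q2   q1  q2  q4 
 * q3   q1  q2  q4 
   q4   q1  q2  q5 
   q5   q5  q5  q5 
(> = start, * = accepting)

start=q0 accept=q3 q0-a->q1 q0-b->q2 q0-c->q0 q1-a->q1 q1-b->q3 q1-c->q0 q2-a->q1 q2-b->q2 q2-c->q4 q3-a->q1 q3-b->q2 q3-c->q4 q4-a->q1 q4-b->q2 q4-c->q5 q5-a->q5 q5-b->q5 q5-c->q5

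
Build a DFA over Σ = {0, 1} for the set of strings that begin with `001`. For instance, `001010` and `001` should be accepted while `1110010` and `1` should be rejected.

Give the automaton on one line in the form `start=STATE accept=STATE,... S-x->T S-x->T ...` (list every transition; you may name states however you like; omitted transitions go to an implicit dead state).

start=S0 accept=S3 S0-0->S1 S0-1->S4 S1-0->S2 S1-1->S4 S2-0->S4 S2-1->S3 S3-0->S3 S3-1->S3 S4-0->S4 S4-1->S4

Check the first 3 symbols one by one: S0 through S2 record how many have matched `001` so far; any wrong symbol goes to the dead state S4. After all 3 match we enter the accepting sink S3.
5 states suffice.
        0   1  
>  S0   S1  S4 
   S1   S2  S4 
   S2   S4  S3 
 * S3   S3  S3 
   S4   S4  S4 
(> = start, * = accepting)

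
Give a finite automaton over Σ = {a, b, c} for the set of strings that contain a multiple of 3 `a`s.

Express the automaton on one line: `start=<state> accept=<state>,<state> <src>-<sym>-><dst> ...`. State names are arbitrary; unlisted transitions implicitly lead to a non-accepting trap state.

start=q0 accept=q0 q0-a->q1 q0-b->q0 q0-c->q0 q1-a->q2 q1-b->q1 q1-c->q1 q2-a->q0 q2-b->q2 q2-c->q2

Keep the running count of `a`s modulo 3: each `a` advances along the cycle q0 → q1 → q2 → q0 while other symbols loop. Accept at q0.
        a   b   c  
>* q0   q1  q0  q0 
   q1   q2  q1  q1 
   q2   q0  q2  q2 
(> = start, * = accepting)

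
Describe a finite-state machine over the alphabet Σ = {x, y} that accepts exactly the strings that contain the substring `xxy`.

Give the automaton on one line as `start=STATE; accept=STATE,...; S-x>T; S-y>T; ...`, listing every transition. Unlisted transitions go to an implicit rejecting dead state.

Track how much of `xxy` has been matched so far: state S0 is no progress, S3 is the absorbing accept state reached once `xxy` has occurred. Intermediate states record partial matches; on a mismatch, fall back to the longest reusable overlap.
        x   y  
>  S0   S1  S0 
   S1   S2  S0 
   S2   S2  S3 
 * S3   S3  S3 
(> = start, * = accepting)

start=S0; accept=S3; S0-x>S1; S0-y>S0; S1-x>S2; S1-y>S0; S2-x>S2; S2-y>S3; S3-x>S3; S3-y>S3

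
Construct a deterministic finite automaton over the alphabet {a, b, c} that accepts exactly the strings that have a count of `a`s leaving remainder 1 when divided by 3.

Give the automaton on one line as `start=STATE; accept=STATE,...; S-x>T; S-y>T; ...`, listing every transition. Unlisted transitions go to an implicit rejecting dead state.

start=s0; accept=s1; s0-a>s1; s0-b>s0; s0-c>s0; s1-a>s2; s1-b>s1; s1-c>s1; s2-a>s0; s2-b>s2; s2-c>s2

Keep the running count of `a`s modulo 3: each `a` advances along the cycle s0 → s1 → s2 → s0 while other symbols loop. Accept at s1.
        a   b   c  
>  s0   s1  s0  s0 
 * s1   s2  s1  s1 
   s2   s0  s2  s2 
(> = start, * = accepting)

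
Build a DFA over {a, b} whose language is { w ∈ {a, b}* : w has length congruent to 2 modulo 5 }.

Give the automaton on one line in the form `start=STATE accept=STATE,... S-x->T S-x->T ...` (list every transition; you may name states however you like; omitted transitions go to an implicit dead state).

Count input length modulo 5: every symbol advances one step around the cycle q0 → q1 → q2 → q3 → q4 → q0. Accept at q2.
A 5-state machine:
        a   b  
>  q0   q1  q1 
   q1   q2  q2 
 * q2   q3  q3 
   q3   q4  q4 
   q4   q0  q0 
(> = start, * = accepting)

start=q0 accept=q2 q0-a->q1 q0-b->q1 q1-a->q2 q1-b->q2 q2-a->q3 q2-b->q3 q3-a->q4 q3-b->q4 q4-a->q0 q4-b->q0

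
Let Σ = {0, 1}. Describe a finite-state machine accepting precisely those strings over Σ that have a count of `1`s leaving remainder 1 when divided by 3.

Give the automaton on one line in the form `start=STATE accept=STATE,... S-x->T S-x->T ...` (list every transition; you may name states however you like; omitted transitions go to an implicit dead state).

The only thing that matters is how many `1`s have appeared, reduced mod 3. Use one state per residue: A for 0, …, C for 2. Reading `1` moves to the next residue; anything else stays put. B is accepting.
       0  1 
>  A   A  B 
 * B   B  C 
   C   C  A 
(> = start, * = accepting)

start=A accept=B A-0->A A-1->B B-0->B B-1->C C-0->C C-1->A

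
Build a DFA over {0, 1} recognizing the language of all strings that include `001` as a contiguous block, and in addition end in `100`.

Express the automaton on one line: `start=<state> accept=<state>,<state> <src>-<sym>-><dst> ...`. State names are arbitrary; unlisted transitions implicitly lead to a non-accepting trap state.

start=q0 accept=q8 q0-0->q1 q0-1->q2 q1-0->q3 q1-1->q2 q2-0->q4 q2-1->q2 q3-0->q3 q3-1->q5 q4-0->q6 q4-1->q2 q5-0->q7 q5-1->q5 q6-0->q3 q6-1->q5 q7-0->q8 q7-1->q5 q8-0->q9 q8-1->q5 q9-0->q9 q9-1->q5

Run two small machines in parallel and take their product. The first has 4 states tracking whether and how much of `001` has been seen; the second has 4 states tracking how much of the suffix `100` has currently been matched. A product state is a pair (one from each), accepting exactly when both do.
10 states suffice.
        0   1  
>  q0   q1  q2 
   q1   q3  q2 
   q2   q4  q2 
   q3   q3  q5 
   q4   q6  q2 
   q5   q7  q5 
   q6   q3  q5 
   q7   q8  q5 
 * q8   q9  q5 
   q9   q9  q5 
(> = start, * = accepting)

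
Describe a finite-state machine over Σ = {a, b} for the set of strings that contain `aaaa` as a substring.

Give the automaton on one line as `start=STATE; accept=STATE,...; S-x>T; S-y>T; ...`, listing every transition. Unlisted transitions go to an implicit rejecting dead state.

start=q0; accept=q4; q0-a>q1; q0-b>q0; q1-a>q2; q1-b>q0; q2-a>q3; q2-b>q0; q3-a>q4; q3-b>q0; q4-a>q4; q4-b>q4

Track how much of `aaaa` has been matched so far: state q0 is no progress, q4 is the absorbing accept state reached once `aaaa` has occurred. Intermediate states record partial matches; on a mismatch, fall back to the longest reusable overlap.
A 5-state machine:
        a   b  
>  q0   q1  q0 
   q1   q2  q0 
   q2   q3  q0 
   q3   q4  q0 
 * q4   q4  q4 
(> = start, * = accepting)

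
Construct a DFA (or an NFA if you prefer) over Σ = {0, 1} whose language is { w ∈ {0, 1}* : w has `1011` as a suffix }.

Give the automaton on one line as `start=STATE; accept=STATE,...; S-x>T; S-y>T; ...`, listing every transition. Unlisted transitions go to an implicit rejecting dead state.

start=s0; accept=s4; s0-0>s0; s0-1>s1; s1-0>s2; s1-1>s1; s2-0>s0; s2-1>s3; s3-0>s2; s3-1>s4; s4-0>s2; s4-1>s1

Let each state record the length of the longest suffix of the input read so far that is also a prefix of `1011`. s1 means the last symbol is `1`; s2 means the last 2 symbols are `10`; s3 means the last 3 symbols are `101`; s4 means the last 4 symbols are `1011`. Accept only at s4, where the string currently ends in `1011`.
5 states suffice.
        0   1  
>  s0   s0  s1 
   s1   s2  s1 
   s2   s0  s3 
   s3   s2  s4 
 * s4   s2  s1 
(> = start, * = accepting)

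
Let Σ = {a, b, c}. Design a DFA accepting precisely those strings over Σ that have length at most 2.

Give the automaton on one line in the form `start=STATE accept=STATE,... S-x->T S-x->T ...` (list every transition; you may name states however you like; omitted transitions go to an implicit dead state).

We only need to distinguish lengths 0, 1, …, 2, and '>2'. Chain S0 → S1 → S2 → S3 on every symbol, with S3 looping. Accepting states: {S0, S1, S2}.
        a   b   c  
>* S0   S1  S1  S1 
 * S1   S2  S2  S2 
 * S2   S3  S3  S3 
   S3   S3  S3  S3 
(> = start, * = accepting)

start=S0 accept=S0,S1,S2 S0-a->S1 S0-b->S1 S0-c->S1 S1-a->S2 S1-b->S2 S1-c->S2 S2-a->S3 S2-b->S3 S2-c->S3 S3-a->S3 S3-b->S3 S3-c->S3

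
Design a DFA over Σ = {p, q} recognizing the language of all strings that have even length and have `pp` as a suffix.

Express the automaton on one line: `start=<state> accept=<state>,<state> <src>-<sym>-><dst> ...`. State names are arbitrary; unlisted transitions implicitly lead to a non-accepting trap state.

start=A accept=D A-p->B A-q->C B-p->D B-q->A C-p->E C-q->A D-p->F D-q->C E-p->F E-q->C F-p->D F-q->A

Handle the two conditions separately and then intersect. The first has 2 states tracking the input length modulo 2; the second has 3 states tracking how much of the suffix `pp` has currently been matched. A product state is a pair (one from each), accepting exactly when both do.
With 6 states:
       p  q 
>  A   B  C 
   B   D  A 
   C   E  A 
 * D   F  C 
   E   F  C 
   F   D  A 
(> = start, * = accepting)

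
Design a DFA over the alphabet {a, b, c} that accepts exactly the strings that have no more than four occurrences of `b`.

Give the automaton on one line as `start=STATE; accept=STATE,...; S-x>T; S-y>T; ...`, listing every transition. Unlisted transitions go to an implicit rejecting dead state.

start=q0; accept=q0,q1,q2,q3,q4; q0-a>q0; q0-b>q1; q0-c>q0; q1-a>q1; q1-b>q2; q1-c>q1; q2-a>q2; q2-b>q3; q2-c>q2; q3-a>q3; q3-b>q4; q3-c>q3; q4-a>q4; q4-b>q5; q4-c>q4; q5-a>q5; q5-b>q5; q5-c>q5

Only the number of `b`s matters, and only up to 5. Make a chain q0 → q1 → q2 → q3 → q4 → q5 advanced by each `b` (with q5 absorbing); every other symbol self-loops. The accepting set is {q0, q1, q2, q3, q4}.
A 6-state machine:
        a   b   c  
>* q0   q0  q1  q0 
 * q1   q1  q2  q1 
 * q2   q2  q3  q2 
 * q3   q3  q4  q3 
 * q4   q4  q5  q4 
   q5   q5  q5  q5 
(> = start, * = accepting)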